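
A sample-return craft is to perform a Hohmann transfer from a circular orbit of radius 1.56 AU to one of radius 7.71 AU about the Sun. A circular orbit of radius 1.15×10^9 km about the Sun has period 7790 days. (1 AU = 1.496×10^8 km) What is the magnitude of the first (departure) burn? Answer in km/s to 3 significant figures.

Δv₁ = 6.90 km/s

From Kepler's third law T² = 4π²r³/μ at r = 1.15×10^9 km, T = 7790 days = 7790 × 86400 s = 6.73056×10^8 s: μ = 4π²r³/T² = 1.32541×10^11 km³/s².
In km: r₁ = 1.56 × 1.496×10^8 = 2.33376×10^8 km; r₂ = 7.71 × 1.496×10^8 = 1.153416×10^9 km.
The Hohmann ellipse has a_t = (r₁ + r₂)/2 = 6.93396×10^8 km.
On the circular orbit at r = 2.33376×10^8 km, v_c = √(μ/r) = 23.831 km/s.
Transfer-orbit speed at the same r (vis-viva, a = a_t): v_t = √[μ(2/r − 1/a_t)] = 30.736 km/s.
Δv₁ = |v_t − v_c| = |30.736 − 23.831| = 6.905 km/s.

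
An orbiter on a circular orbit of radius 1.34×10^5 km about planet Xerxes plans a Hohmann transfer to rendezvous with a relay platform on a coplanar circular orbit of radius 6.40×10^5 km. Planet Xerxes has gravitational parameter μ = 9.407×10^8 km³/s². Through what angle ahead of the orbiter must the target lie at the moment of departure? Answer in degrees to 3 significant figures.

Semi-major axis of the transfer orbit: a_t = (1.340×10^5 + 6.400×10^5)/2 = 3.870×10^5 km.
The half-period of the transfer ellipse is t = π√(a_t³/μ) = 24660 s.
The target's mean motion on its circular orbit is ω₂ = √(μ/r₂³) = 5.9904×10^-5 rad/s.
Angle swept by the target during transfer: ω₂·t = 1.4772 rad = 84.64°.
The orbiter traverses 180° on the transfer ellipse, so the target must lead by 180° − 84.64° = 95.4°.

φ = 95.4°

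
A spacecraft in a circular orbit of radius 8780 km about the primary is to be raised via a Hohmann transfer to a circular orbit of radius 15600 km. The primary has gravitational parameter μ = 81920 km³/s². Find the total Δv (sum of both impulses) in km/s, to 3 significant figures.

Semi-major axis of the transfer orbit: a_t = (8780 + 15600)/2 = 12190 km.
At r₁ the circular-orbit speed is v₁ = √(μ/r₁) = 3.0546 km/s.
On the transfer ellipse at r₁, v² = μ(2/r − 1/a) gives v_p = √[μ(2/r₁ − 1/a_t)] = 3.4555 km/s.
First burn Δv₁ = |v_p − v₁| = 0.4009 km/s.
Circular speed at r₂: v₂ = √(μ/r₂) = 2.2916 km/s.
Transfer-orbit speed at r₂: v_a = √[μ(2/r₂ − 1/a_t)] = 1.9448 km/s.
Second burn Δv₂ = |v₂ − v_a| = 0.3468 km/s.
Total Δv = Δv₁ + Δv₂ = 0.7477 km/s.

Δv = 0.748 km/s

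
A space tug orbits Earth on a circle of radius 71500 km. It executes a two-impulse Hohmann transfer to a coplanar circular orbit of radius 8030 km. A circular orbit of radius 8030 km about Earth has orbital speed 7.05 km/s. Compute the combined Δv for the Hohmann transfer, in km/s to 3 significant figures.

Δv = 3.70 km/s

From the circular-orbit relation v² = μ/r at r = 8030 km: μ = v²r = (7.05)² × 8030 = 3.99111×10^5 km³/s².
The Hohmann ellipse has a_t = (r₁ + r₂)/2 = 39765 km.
Circular speed at r₁: v₁ = √(μ/r₁) = √(3.99111×10^5/71500) = 2.363 km/s.
On the transfer ellipse at r₁, v² = μ(2/r − 1/a) gives v_a = √[μ(2/r₁ − 1/a_t)] = 1.062 km/s.
First burn Δv₁ = |v_a − v₁| = 1.301 km/s.
At r₂, v₂ = √(μ/r₂) = 7.050 km/s.
Transfer-orbit speed at r₂: v_p = √[μ(2/r₂ − 1/a_t)] = 9.453 km/s.
Second burn Δv₂ = |v₂ − v_p| = 2.403 km/s.
Δv = Δv₁ + Δv₂ = 1.301 + 2.403 = 3.704 km/s.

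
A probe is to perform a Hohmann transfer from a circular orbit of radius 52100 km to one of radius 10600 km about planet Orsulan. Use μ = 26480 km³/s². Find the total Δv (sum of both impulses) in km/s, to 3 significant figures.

Δv = 0.755 km/s

The Hohmann ellipse has a_t = (r₁ + r₂)/2 = 31350 km.
At r₁ the circular-orbit speed is v₁ = √(μ/r₁) = 0.7129 km/s.
On the transfer ellipse at r₁, vis-viva gives v_a = √[μ(2/r₁ − 1/a_t)] = 0.4145 km/s.
First burn Δv₁ = |v_a − v₁| = 0.2984 km/s.
At r₂, v₂ = √(μ/r₂) = 1.581 km/s.
Transfer-orbit speed at r₂: v_p = √[μ(2/r₂ − 1/a_t)] = 2.038 km/s.
Second burn Δv₂ = |v₂ − v_p| = 0.4570 km/s.
Total Δv = Δv₁ + Δv₂ = 0.7554 km/s.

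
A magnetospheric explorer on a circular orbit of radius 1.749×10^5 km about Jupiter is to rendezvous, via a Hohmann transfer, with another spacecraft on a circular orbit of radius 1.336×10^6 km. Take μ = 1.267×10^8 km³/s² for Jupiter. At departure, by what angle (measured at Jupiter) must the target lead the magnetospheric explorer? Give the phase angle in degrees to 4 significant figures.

φ = 103.5°

The Hohmann ellipse has a_t = (r₁ + r₂)/2 = 7.5545×10^5 km.
Transfer time t = π√(a_t³/μ) = 1.8326×10^5 s.
The target's mean motion on its circular orbit is ω₂ = √(μ/r₂³) = 7.2892×10^-6 rad/s.
Angle swept by the target during transfer: ω₂·t = 1.3358 rad = 76.54°.
Arrival is 180° from departure on the ellipse, so φ = 180° − 76.54° = 103.5°.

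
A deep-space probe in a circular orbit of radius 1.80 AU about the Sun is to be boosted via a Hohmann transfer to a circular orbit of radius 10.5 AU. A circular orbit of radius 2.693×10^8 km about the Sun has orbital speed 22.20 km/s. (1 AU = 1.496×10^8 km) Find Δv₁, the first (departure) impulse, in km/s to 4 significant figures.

From the circular-orbit relation v² = μ/r at r = 2.693×10^8 km: μ = v²r = (22.20)² × 2.693×10^8 = 1.32722×10^11 km³/s².
In km: r₁ = 1.80 × 1.496×10^8 = 2.6928×10^8 km; r₂ = 10.5 × 1.496×10^8 = 1.5708×10^9 km.
Transfer-ellipse semi-major axis a_t = (r₁ + r₂)/2 = (2.6928×10^8 + 1.5708×10^9)/2 = 9.2004×10^8 km.
On the circular orbit at r = 2.6928×10^8 km, v_c = √(μ/r) = 22.201 km/s.
Vis-viva on the transfer ellipse at r = 2.6928×10^8 km gives v_t = √[μ(2/r − 1/a_t)] = 29.009 km/s.
Δv₁ = |v_t − v_c| = |29.009 − 22.201| = 6.808 km/s.

Δv₁ = 6.808 km/s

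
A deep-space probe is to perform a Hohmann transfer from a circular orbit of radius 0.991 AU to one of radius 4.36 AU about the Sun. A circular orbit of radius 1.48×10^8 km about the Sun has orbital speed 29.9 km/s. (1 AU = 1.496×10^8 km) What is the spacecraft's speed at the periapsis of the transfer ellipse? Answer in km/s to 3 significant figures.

From the circular-orbit relation v² = μ/r at r = 1.48×10^8 km: μ = v²r = (29.9)² × 1.48×10^8 = 1.32313×10^11 km³/s².
In km: r₁ = 0.991 × 1.496×10^8 = 1.482536×10^8 km; r₂ = 4.36 × 1.496×10^8 = 6.52256×10^8 km.
The Hohmann ellipse has a_t = (r₁ + r₂)/2 = 4.002548×10^8 km.
At periapsis, r = 1.482536×10^8 km.
Applying v² = μ(2/r − 1/a_t): v = 38.14 km/s.

v = 38.1 km/s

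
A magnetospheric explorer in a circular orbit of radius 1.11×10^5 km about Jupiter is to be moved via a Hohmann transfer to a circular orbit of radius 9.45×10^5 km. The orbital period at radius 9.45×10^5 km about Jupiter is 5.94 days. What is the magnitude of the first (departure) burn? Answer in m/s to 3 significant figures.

Δv₁ = 11400 m/s

From Kepler's third law T² = 4π²r³/μ at r = 9.45×10^5 km, T = 5.94 days = 5.94 × 86400 s = 5.13216×10^5 s: μ = 4π²r³/T² = 1.26490×10^8 km³/s².
Semi-major axis of the transfer orbit: a_t = (1.110×10^5 + 9.450×10^5)/2 = 5.280×10^5 km.
On the circular orbit at r = 1.110×10^5 km, v_c = √(μ/r) = 33.76 km/s.
Transfer-orbit speed at the same r (vis-viva, a = a_t): v_t = √[μ(2/r − 1/a_t)] = 45.16 km/s.
Δv₁ = |v_t − v_c| = |45.16 − 33.76| = 11.40 km/s.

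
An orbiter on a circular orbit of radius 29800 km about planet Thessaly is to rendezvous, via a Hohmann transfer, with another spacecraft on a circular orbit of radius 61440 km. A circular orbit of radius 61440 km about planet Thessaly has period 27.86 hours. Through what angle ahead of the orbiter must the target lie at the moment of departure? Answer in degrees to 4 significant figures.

From Kepler's third law T² = 4π²r³/μ at r = 61440 km, T = 27.86 hours = 27.86 × 3600 s = 1.00296×10^5 s: μ = 4π²r³/T² = 9.10219×10^5 km³/s².
Transfer-ellipse semi-major axis a_t = (r₁ + r₂)/2 = (29800 + 61440)/2 = 45620 km.
Transfer time t = π√(a_t³/μ) = 32085.6 s.
The target's mean motion on its circular orbit is ω₂ = √(μ/r₂³) = 6.26464×10^-5 rad/s.
Angle swept by the target during transfer: ω₂·t = 2.01005 rad = 115.17°.
The orbiter traverses 180° on the transfer ellipse, so the target must lead by 180° − 115.17° = 64.83°.

φ = 64.83°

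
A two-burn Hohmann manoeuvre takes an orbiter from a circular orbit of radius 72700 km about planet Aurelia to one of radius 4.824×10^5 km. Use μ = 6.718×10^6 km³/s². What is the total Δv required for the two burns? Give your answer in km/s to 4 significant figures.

Transfer-ellipse semi-major axis a_t = (r₁ + r₂)/2 = (72700 + 4.824×10^5)/2 = 2.7755×10^5 km.
At r₁ the circular-orbit speed is v₁ = √(μ/r₁) = 9.6129 km/s.
Transfer-orbit speed at r₁ (vis-viva): v_p = √[μ(2/r₁ − 1/a_t)] = 12.673 km/s.
First burn Δv₁ = |v_p − v₁| = 3.060 km/s.
At r₂, v₂ = √(μ/r₂) = 3.732 km/s.
Transfer-orbit speed at r₂: v_a = √[μ(2/r₂ − 1/a_t)] = 1.910 km/s.
Second burn Δv₂ = |v₂ − v_a| = 1.822 km/s.
Total Δv = Δv₁ + Δv₂ = 4.882 km/s.

Δv = 4.882 km/s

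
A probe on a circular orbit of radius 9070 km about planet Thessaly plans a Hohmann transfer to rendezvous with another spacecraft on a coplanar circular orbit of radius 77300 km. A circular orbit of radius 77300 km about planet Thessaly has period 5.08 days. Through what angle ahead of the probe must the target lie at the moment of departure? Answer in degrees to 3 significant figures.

φ = 105°

From Kepler's third law T² = 4π²r³/μ at r = 77300 km, T = 5.08 days = 5.08 × 86400 s = 4.38912×10^5 s: μ = 4π²r³/T² = 94654.9 km³/s².
Transfer-ellipse semi-major axis a_t = (r₁ + r₂)/2 = (9070 + 77300)/2 = 43185 km.
Transfer time t = π√(a_t³/μ) = 91638 s.
The target's mean motion on its circular orbit is ω₂ = √(μ/r₂³) = 1.4315×10^-5 rad/s.
Angle swept by the target during transfer: ω₂·t = 1.3118 rad = 75.16°.
Arrival is 180° from departure on the ellipse, so φ = 180° − 75.16° = 105°.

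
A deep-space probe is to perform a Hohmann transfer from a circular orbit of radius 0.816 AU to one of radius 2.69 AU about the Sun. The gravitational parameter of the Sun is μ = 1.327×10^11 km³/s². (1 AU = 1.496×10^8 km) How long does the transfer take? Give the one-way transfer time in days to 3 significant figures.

In km: r₁ = 0.816 × 1.496×10^8 = 1.220736×10^8 km; r₂ = 2.69 × 1.496×10^8 = 4.02424×10^8 km.
Transfer-ellipse semi-major axis a_t = (r₁ + r₂)/2 = (1.220736×10^8 + 4.02424×10^8)/2 = 2.622488×10^8 km.
Transfer time t = π√(a_t³/μ) = π√((2.622488×10^8)³ / 1.327×10^11) = 3.663×10^7 s.
Converting: 3.663×10^7 s ÷ 86400 s/day = 424 days.

t = 424 days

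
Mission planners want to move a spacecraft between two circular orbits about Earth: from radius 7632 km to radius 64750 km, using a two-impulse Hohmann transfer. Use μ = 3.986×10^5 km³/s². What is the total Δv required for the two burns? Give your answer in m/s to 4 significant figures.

Δv = 3781 m/s

The Hohmann ellipse has a_t = (r₁ + r₂)/2 = 36191 km.
At r₁ the circular-orbit speed is v₁ = √(μ/r₁) = 7.2269 km/s.
On the transfer ellipse at r₁, vis-viva equation gives v_p = √[μ(2/r₁ − 1/a_t)] = 9.6665 km/s.
First burn Δv₁ = |v_p − v₁| = 2.4396 km/s.
At r₂, v₂ = √(μ/r₂) = 2.4811 km/s.
Transfer-orbit speed at r₂: v_a = √[μ(2/r₂ − 1/a_t)] = 1.1394 km/s.
Second burn Δv₂ = |v₂ − v_a| = 1.3417 km/s.
Δv = Δv₁ + Δv₂ = 2.4396 + 1.3417 = 3.781 km/s.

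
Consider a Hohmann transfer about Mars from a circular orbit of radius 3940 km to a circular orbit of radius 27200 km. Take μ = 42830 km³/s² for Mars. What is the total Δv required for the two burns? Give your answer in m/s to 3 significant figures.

The Hohmann ellipse has a_t = (r₁ + r₂)/2 = 15570 km.
At r₁ the circular-orbit speed is v₁ = √(μ/r₁) = 3.2971 km/s.
Transfer-orbit speed at r₁ (vis-viva): v_p = √[μ(2/r₁ − 1/a_t)] = 4.3578 km/s.
First burn Δv₁ = |v_p − v₁| = 1.0607 km/s.
At r₂, v₂ = √(μ/r₂) = 1.254844 km/s.
Transfer-orbit speed at r₂: v_a = √[μ(2/r₂ − 1/a_t)] = 0.6312384 km/s.
Second burn Δv₂ = |v₂ − v_a| = 0.62361 km/s.
Total Δv = Δv₁ + Δv₂ = 1.684 km/s.

Δv = 1680 m/s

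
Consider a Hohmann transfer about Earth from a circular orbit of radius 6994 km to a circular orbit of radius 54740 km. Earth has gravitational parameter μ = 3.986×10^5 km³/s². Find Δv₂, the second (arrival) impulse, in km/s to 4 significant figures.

The Hohmann ellipse has a_t = (r₁ + r₂)/2 = 30867 km.
On the circular orbit at r = 54740 km, v_c = √(μ/r) = 2.698 km/s.
Transfer-orbit speed at the same r (vis-viva, a = a_t): v_t = √[μ(2/r − 1/a_t)] = 1.284 km/s.
Δv₂ = |v_t − v_c| = |1.284 − 2.698| = 1.414 km/s.

Δv₂ = 1.414 km/s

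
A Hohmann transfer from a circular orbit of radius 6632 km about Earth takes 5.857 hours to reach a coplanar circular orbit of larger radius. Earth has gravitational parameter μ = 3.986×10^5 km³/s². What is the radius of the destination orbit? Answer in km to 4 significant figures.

Transfer time t = 5.857 hours = 21085.2 s, and t = π√(a_t³/μ).
So a_t = (μ t²/π²)^(1/3) = (3.986×10^5 × (21085.2)² / π²)^(1/3) = 26186 km.
Since a_t = (r₁ + r₂)/2, r₂ = 2a_t − r₁ = 2×26186 − 6632 = 45740 km.

r₂ = 45740 km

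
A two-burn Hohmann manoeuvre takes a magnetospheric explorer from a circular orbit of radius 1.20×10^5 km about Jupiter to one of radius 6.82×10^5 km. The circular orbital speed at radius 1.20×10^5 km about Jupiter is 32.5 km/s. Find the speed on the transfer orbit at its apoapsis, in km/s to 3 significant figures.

From the circular-orbit relation v² = μ/r at r = 1.20×10^5 km: μ = v²r = (32.5)² × 1.20×10^5 = 1.26750×10^8 km³/s².
Semi-major axis of the transfer orbit: a_t = (1.200×10^5 + 6.820×10^5)/2 = 4.010×10^5 km.
The apoapsis of the transfer ellipse is at r = 6.820×10^5 km.
From the vis-viva equation, v = √[μ(2/r − 1/a_t)] = 7.458 km/s.

v = 7.46 km/s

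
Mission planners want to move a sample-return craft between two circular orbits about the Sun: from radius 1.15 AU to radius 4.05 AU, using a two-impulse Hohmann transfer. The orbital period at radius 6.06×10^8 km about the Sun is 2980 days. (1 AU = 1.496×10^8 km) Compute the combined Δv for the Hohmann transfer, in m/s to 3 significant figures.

From Kepler's third law T² = 4π²r³/μ at r = 6.06×10^8 km, T = 2980 days = 2980 × 86400 s = 2.57472×10^8 s: μ = 4π²r³/T² = 1.32531×10^11 km³/s².
In km: r₁ = 1.15 × 1.496×10^8 = 1.7204×10^8 km; r₂ = 4.05 × 1.496×10^8 = 6.0588×10^8 km.
Transfer-ellipse semi-major axis a_t = (r₁ + r₂)/2 = (1.7204×10^8 + 6.0588×10^8)/2 = 3.8896×10^8 km.
At r₁ the circular-orbit speed is v₁ = √(μ/r₁) = 27.7552 km/s.
Transfer-orbit speed at r₁ (vis-viva): v_p = √[μ(2/r₁ − 1/a_t)] = 34.6406 km/s.
First burn Δv₁ = |v_p − v₁| = 6.885 km/s.
At r₂, v₂ = √(μ/r₂) = 14.79 km/s.
Transfer-orbit speed at r₂: v_a = √[μ(2/r₂ − 1/a_t)] = 9.836 km/s.
Second burn Δv₂ = |v₂ − v_a| = 4.954 km/s.
Total Δv = Δv₁ + Δv₂ = 11.84 km/s.

Δv = 11800 m/s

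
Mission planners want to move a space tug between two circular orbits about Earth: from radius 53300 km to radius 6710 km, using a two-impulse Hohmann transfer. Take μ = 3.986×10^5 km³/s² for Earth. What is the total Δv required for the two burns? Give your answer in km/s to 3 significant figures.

The Hohmann ellipse has a_t = (r₁ + r₂)/2 = 30005 km.
At r₁ the circular-orbit speed is v₁ = √(μ/r₁) = 2.7347 km/s.
On the transfer ellipse at r₁, vis-viva gives v_a = √[μ(2/r₁ − 1/a_t)] = 1.2932 km/s.
First burn Δv₁ = |v_a − v₁| = 1.4415 km/s.
Circular speed at r₂: v₂ = √(μ/r₂) = 7.70739 km/s.
Transfer-orbit speed at r₂: v_p = √[μ(2/r₂ − 1/a_t)] = 10.2725 km/s.
Second burn Δv₂ = |v₂ − v_p| = 2.5651 km/s.
Δv = Δv₁ + Δv₂ = 1.4415 + 2.5651 = 4.007 km/s.

Δv = 4.01 km/s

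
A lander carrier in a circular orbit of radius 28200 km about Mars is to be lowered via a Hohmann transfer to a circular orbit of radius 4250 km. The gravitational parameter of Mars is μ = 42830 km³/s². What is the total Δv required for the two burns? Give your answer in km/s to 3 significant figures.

Semi-major axis of the transfer orbit: a_t = (28200 + 4250)/2 = 16225 km.
At r₁ the circular-orbit speed is v₁ = √(μ/r₁) = 1.23239 km/s.
On the transfer ellipse at r₁, v² = μ(2/r − 1/a) gives v_a = √[μ(2/r₁ − 1/a_t)] = 0.630742 km/s.
First burn Δv₁ = |v_a − v₁| = 0.60165 km/s.
Circular speed at r₂: v₂ = √(μ/r₂) = 3.17453 km/s.
Transfer-orbit speed at r₂: v_p = √[μ(2/r₂ − 1/a_t)] = 4.18516 km/s.
Second burn Δv₂ = |v₂ − v_p| = 1.0106 km/s.
Δv = Δv₁ + Δv₂ = 0.60165 + 1.0106 = 1.612 km/s.

Δv = 1.61 km/s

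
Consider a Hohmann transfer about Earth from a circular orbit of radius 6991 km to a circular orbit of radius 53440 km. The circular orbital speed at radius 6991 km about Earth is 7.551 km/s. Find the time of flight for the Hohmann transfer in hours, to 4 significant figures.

t = 7.260 hours

From the circular-orbit relation v² = μ/r at r = 6991 km: μ = v²r = (7.551)² × 6991 = 3.98610×10^5 km³/s².
Semi-major axis of the transfer orbit: a_t = (6991 + 53440)/2 = 30215.5 km.
By Kepler's third law the transfer-orbit period is T = 2π√(a_t³/μ), so t = T/2 = 26135 s.
Converting: 26135 s ÷ 3600 s/hour = 7.260 hours.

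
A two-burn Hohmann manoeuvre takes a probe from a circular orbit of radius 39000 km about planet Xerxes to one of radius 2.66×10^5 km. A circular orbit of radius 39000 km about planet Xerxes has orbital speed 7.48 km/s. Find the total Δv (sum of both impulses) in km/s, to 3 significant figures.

Δv = 3.81 km/s

From the circular-orbit relation v² = μ/r at r = 39000 km: μ = v²r = (7.48)² × 39000 = 2.18207×10^6 km³/s².
Semi-major axis of the transfer orbit: a_t = (39000 + 2.660×10^5)/2 = 1.525×10^5 km.
Circular speed at r₁: v₁ = √(μ/r₁) = √(2.18207×10^6/39000) = 7.480 km/s.
Transfer-orbit speed at r₁ (v² = μ(2/r − 1/a)): v_p = √[μ(2/r₁ − 1/a_t)] = 9.879 km/s.
First burn Δv₁ = |v_p − v₁| = 2.399 km/s.
Circular speed at r₂: v₂ = √(μ/r₂) = 2.864 km/s.
Transfer-orbit speed at r₂: v_a = √[μ(2/r₂ − 1/a_t)] = 1.448 km/s.
Second burn Δv₂ = |v₂ − v_a| = 1.416 km/s.
Δv = Δv₁ + Δv₂ = 2.399 + 1.416 = 3.815 km/s.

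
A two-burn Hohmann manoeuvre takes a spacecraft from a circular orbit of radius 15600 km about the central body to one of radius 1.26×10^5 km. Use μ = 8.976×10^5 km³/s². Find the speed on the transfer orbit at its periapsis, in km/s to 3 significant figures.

The Hohmann ellipse has a_t = (r₁ + r₂)/2 = 70800 km.
At periapsis, r = 15600 km.
Vis-viva: v = √[μ(2/r − 1/a_t)] = √[8.976×10^5 × (2/15600 − 1/70800)] = 10.12 km/s.

v = 10.1 km/s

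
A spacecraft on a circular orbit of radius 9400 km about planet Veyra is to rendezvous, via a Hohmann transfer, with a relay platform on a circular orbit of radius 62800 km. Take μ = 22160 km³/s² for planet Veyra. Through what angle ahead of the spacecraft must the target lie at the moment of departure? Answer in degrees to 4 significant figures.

φ = 101.5°

The Hohmann ellipse has a_t = (r₁ + r₂)/2 = 36100 km.
Transfer time t = π√(a_t³/μ) = 1.447524×10^5 s.
Target angular speed ω₂ = √(μ/r₂³) = 9.459004×10^-6 rad/s.
Angle swept by the target during transfer: ω₂·t = 1.369214 rad = 78.4502°.
The spacecraft traverses 180° on the transfer ellipse, so the target must lead by 180° − 78.4502° = 101.5°.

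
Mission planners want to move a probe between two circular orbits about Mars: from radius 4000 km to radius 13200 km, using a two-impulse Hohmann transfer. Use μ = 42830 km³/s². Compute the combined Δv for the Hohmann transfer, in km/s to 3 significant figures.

Semi-major axis of the transfer orbit: a_t = (4000 + 13200)/2 = 8600 km.
At r₁ the circular-orbit speed is v₁ = √(μ/r₁) = 3.2722 km/s.
On the transfer ellipse at r₁, v² = μ(2/r − 1/a) gives v_p = √[μ(2/r₁ − 1/a_t)] = 4.0540 km/s.
First burn Δv₁ = |v_p − v₁| = 0.7818 km/s.
Circular speed at r₂: v₂ = √(μ/r₂) = 1.8013 km/s.
Transfer-orbit speed at r₂: v_a = √[μ(2/r₂ − 1/a_t)] = 1.2285 km/s.
Second burn Δv₂ = |v₂ − v_a| = 0.5728 km/s.
Δv = Δv₁ + Δv₂ = 0.7818 + 0.5728 = 1.355 km/s.

Δv = 1.35 km/s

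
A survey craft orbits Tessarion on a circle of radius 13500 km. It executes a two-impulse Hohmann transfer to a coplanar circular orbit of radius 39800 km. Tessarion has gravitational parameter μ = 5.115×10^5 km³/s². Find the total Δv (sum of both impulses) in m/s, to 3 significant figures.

Transfer-ellipse semi-major axis a_t = (r₁ + r₂)/2 = (13500 + 39800)/2 = 26650 km.
Circular speed at r₁: v₁ = √(μ/r₁) = √(5.115×10^5/13500) = 6.155 km/s.
Transfer-orbit speed at r₁ (vis-viva equation): v_p = √[μ(2/r₁ − 1/a_t)] = 7.522 km/s.
First burn Δv₁ = |v_p − v₁| = 1.367 km/s.
At r₂, v₂ = √(μ/r₂) = 3.585 km/s.
Transfer-orbit speed at r₂: v_a = √[μ(2/r₂ − 1/a_t)] = 2.552 km/s.
Second burn Δv₂ = |v₂ − v_a| = 1.033 km/s.
Δv = Δv₁ + Δv₂ = 1.367 + 1.033 = 2.400 km/s.

Δv = 2400 m/s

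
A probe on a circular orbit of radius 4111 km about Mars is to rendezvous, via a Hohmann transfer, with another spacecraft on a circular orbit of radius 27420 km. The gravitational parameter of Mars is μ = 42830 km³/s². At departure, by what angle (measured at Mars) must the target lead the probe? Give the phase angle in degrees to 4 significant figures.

Transfer-ellipse semi-major axis a_t = (r₁ + r₂)/2 = (4111 + 27420)/2 = 15765.5 km.
The half-period of the transfer ellipse is t = π√(a_t³/μ) = 30050 s.
The target's mean motion on its circular orbit is ω₂ = √(μ/r₂³) = 4.558×10^-5 rad/s.
Angle swept by the target during transfer: ω₂·t = 1.3697 rad = 78.48°.
The probe traverses 180° on the transfer ellipse, so the target must lead by 180° − 78.48° = 101.5°.

φ = 101.5°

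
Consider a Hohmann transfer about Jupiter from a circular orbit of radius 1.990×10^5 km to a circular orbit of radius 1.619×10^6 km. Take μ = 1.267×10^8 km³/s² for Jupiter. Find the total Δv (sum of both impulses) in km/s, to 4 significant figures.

Δv = 13.15 km/s

Transfer-ellipse semi-major axis a_t = (r₁ + r₂)/2 = (1.990×10^5 + 1.619×10^6)/2 = 9.090×10^5 km.
At r₁ the circular-orbit speed is v₁ = √(μ/r₁) = 25.233 km/s.
Transfer-orbit speed at r₁ (vis-viva equation): v_p = √[μ(2/r₁ − 1/a_t)] = 33.675 km/s.
First burn Δv₁ = |v_p − v₁| = 8.442 km/s.
At r₂, v₂ = √(μ/r₂) = 8.846 km/s.
Transfer-orbit speed at r₂: v_a = √[μ(2/r₂ − 1/a_t)] = 4.139 km/s.
Second burn Δv₂ = |v₂ − v_a| = 4.707 km/s.
Total Δv = Δv₁ + Δv₂ = 13.15 km/s.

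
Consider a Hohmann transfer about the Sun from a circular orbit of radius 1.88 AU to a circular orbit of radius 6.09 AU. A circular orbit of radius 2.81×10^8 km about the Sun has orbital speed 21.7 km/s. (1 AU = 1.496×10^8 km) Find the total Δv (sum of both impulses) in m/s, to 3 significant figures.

From the circular-orbit relation v² = μ/r at r = 2.81×10^8 km: μ = v²r = (21.7)² × 2.81×10^8 = 1.32320×10^11 km³/s².
In km: r₁ = 1.88 × 1.496×10^8 = 2.81248×10^8 km; r₂ = 6.09 × 1.496×10^8 = 9.11064×10^8 km.
Transfer-ellipse semi-major axis a_t = (r₁ + r₂)/2 = (2.81248×10^8 + 9.11064×10^8)/2 = 5.96156×10^8 km.
At r₁ the circular-orbit speed is v₁ = √(μ/r₁) = 21.69043 km/s.
On the transfer ellipse at r₁, vis-viva gives v_p = √[μ(2/r₁ − 1/a_t)] = 26.81406 km/s.
First burn Δv₁ = |v_p − v₁| = 5.1236 km/s.
Circular speed at r₂: v₂ = √(μ/r₂) = 12.0514 km/s.
Transfer-orbit speed at r₂: v_a = √[μ(2/r₂ − 1/a_t)] = 8.27758 km/s.
Second burn Δv₂ = |v₂ − v_a| = 3.7738 km/s.
Δv = Δv₁ + Δv₂ = 5.1236 + 3.7738 = 8.897 km/s.

Δv = 8900 m/s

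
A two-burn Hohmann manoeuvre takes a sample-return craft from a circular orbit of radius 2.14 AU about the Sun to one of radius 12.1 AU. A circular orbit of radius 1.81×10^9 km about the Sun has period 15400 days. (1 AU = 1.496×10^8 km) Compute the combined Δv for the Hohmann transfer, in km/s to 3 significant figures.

From Kepler's third law T² = 4π²r³/μ at r = 1.81×10^9 km, T = 15400 days = 15400 × 86400 s = 1.33056×10^9 s: μ = 4π²r³/T² = 1.32229×10^11 km³/s².
In km: r₁ = 2.14 × 1.496×10^8 = 3.20144×10^8 km; r₂ = 12.1 × 1.496×10^8 = 1.81016×10^9 km.
Semi-major axis of the transfer orbit: a_t = (3.20144×10^8 + 1.81016×10^9)/2 = 1.065152×10^9 km.
At r₁ the circular-orbit speed is v₁ = √(μ/r₁) = 20.323 km/s.
Transfer-orbit speed at r₁ (v² = μ(2/r − 1/a)): v_p = √[μ(2/r₁ − 1/a_t)] = 26.494 km/s.
First burn Δv₁ = |v_p − v₁| = 6.171 km/s.
Circular speed at r₂: v₂ = √(μ/r₂) = 8.547 km/s.
Transfer-orbit speed at r₂: v_a = √[μ(2/r₂ − 1/a_t)] = 4.686 km/s.
Second burn Δv₂ = |v₂ − v_a| = 3.861 km/s.
Total Δv = Δv₁ + Δv₂ = 10.03 km/s.

Δv = 10.0 km/s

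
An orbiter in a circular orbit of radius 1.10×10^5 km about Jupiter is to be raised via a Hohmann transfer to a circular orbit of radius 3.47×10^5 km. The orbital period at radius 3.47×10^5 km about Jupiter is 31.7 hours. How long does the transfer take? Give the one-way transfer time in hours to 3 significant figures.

From Kepler's third law T² = 4π²r³/μ at r = 3.47×10^5 km, T = 31.7 hours = 31.7 × 3600 s = 1.1412×10^5 s: μ = 4π²r³/T² = 1.26656×10^8 km³/s².
Semi-major axis of the transfer orbit: a_t = (1.100×10^5 + 3.470×10^5)/2 = 2.285×10^5 km.
Half the transfer-orbit period gives t = π√(a_t³/μ) = 30490 s.
Converting: 30490 s ÷ 3600 s/hour = 8.47 hours.

t = 8.47 hours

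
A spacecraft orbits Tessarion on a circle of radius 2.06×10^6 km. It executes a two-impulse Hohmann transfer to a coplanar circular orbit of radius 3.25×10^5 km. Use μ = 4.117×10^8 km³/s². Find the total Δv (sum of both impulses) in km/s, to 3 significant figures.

Semi-major axis of the transfer orbit: a_t = (2.060×10^6 + 3.250×10^5)/2 = 1.1925×10^6 km.
At r₁ the circular-orbit speed is v₁ = √(μ/r₁) = 14.137 km/s.
On the transfer ellipse at r₁, vis-viva gives v_a = √[μ(2/r₁ − 1/a_t)] = 7.3802 km/s.
First burn Δv₁ = |v_a − v₁| = 6.7568 km/s.
At r₂, v₂ = √(μ/r₂) = 35.59170 km/s.
Transfer-orbit speed at r₂: v_p = √[μ(2/r₂ − 1/a_t)] = 46.77924 km/s.
Second burn Δv₂ = |v₂ − v_p| = 11.188 km/s.
Total Δv = Δv₁ + Δv₂ = 17.94 km/s.

Δv = 17.9 km/s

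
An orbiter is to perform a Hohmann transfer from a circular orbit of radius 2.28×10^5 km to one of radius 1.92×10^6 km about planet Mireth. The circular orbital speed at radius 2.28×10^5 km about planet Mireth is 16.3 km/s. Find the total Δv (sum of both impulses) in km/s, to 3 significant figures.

Δv = 8.52 km/s

From the circular-orbit relation v² = μ/r at r = 2.28×10^5 km: μ = v²r = (16.3)² × 2.28×10^5 = 6.05773×10^7 km³/s².
The Hohmann ellipse has a_t = (r₁ + r₂)/2 = 1.074×10^6 km.
Circular speed at r₁: v₁ = √(μ/r₁) = √(6.05773×10^7/2.280×10^5) = 16.300 km/s.
On the transfer ellipse at r₁, vis-viva gives v_p = √[μ(2/r₁ − 1/a_t)] = 21.794 km/s.
First burn Δv₁ = |v_p − v₁| = 5.494 km/s.
Circular speed at r₂: v₂ = √(μ/r₂) = 5.617 km/s.
Transfer-orbit speed at r₂: v_a = √[μ(2/r₂ − 1/a_t)] = 2.588 km/s.
Second burn Δv₂ = |v₂ − v_a| = 3.029 km/s.
Δv = Δv₁ + Δv₂ = 5.494 + 3.029 = 8.523 km/s.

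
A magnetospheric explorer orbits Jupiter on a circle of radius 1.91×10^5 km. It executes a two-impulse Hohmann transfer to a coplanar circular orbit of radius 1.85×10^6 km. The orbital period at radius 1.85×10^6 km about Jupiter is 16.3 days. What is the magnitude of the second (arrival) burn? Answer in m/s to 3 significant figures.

Δv₂ = 4680 m/s

From Kepler's third law T² = 4π²r³/μ at r = 1.85×10^6 km, T = 16.3 days = 16.3 × 86400 s = 1.40832×10^6 s: μ = 4π²r³/T² = 1.26030×10^8 km³/s².
Transfer-ellipse semi-major axis a_t = (r₁ + r₂)/2 = (1.910×10^5 + 1.850×10^6)/2 = 1.0205×10^6 km.
On the circular orbit at r = 1.850×10^6 km, v_c = √(μ/r) = 8.254 km/s.
Transfer-orbit speed at the same r (vis-viva, a = a_t): v_t = √[μ(2/r − 1/a_t)] = 3.571 km/s.
Δv₂ = |v_t − v_c| = |3.571 − 8.254| = 4.683 km/s.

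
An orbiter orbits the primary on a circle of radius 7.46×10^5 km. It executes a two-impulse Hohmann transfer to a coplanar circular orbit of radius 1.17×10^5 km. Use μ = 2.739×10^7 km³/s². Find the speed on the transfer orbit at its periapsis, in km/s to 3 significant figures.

The Hohmann ellipse has a_t = (r₁ + r₂)/2 = 4.315×10^5 km.
At periapsis, r = 1.170×10^5 km.
Applying v² = μ(2/r − 1/a_t): v = 20.12 km/s.

v = 20.1 km/s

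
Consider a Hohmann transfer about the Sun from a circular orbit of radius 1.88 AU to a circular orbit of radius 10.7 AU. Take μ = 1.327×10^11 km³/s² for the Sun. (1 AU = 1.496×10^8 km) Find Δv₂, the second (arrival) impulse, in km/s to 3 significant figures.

In km: r₁ = 1.88 × 1.496×10^8 = 2.81248×10^8 km; r₂ = 10.7 × 1.496×10^8 = 1.60072×10^9 km.
Semi-major axis of the transfer orbit: a_t = (2.81248×10^8 + 1.60072×10^9)/2 = 9.40984×10^8 km.
Circular speed at r = 1.60072×10^9 km: v_c = √(μ/r) = 9.105 km/s.
Transfer-orbit speed at the same r (vis-viva, a = a_t): v_t = √[μ(2/r − 1/a_t)] = 4.978 km/s.
Δv₂ = |v_t − v_c| = |4.978 − 9.105| = 4.127 km/s.

Δv₂ = 4.13 km/s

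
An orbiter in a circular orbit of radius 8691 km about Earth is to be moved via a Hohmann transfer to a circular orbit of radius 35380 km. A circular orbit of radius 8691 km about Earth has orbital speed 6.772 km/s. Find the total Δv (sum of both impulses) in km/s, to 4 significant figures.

From the circular-orbit relation v² = μ/r at r = 8691 km: μ = v²r = (6.772)² × 8691 = 3.98569×10^5 km³/s².
Semi-major axis of the transfer orbit: a_t = (8691 + 35380)/2 = 22035.5 km.
At r₁ the circular-orbit speed is v₁ = √(μ/r₁) = 6.7720 km/s.
Transfer-orbit speed at r₁ (vis-viva equation): v_p = √[μ(2/r₁ − 1/a_t)] = 8.5809 km/s.
First burn Δv₁ = |v_p − v₁| = 1.8089 km/s.
Circular speed at r₂: v₂ = √(μ/r₂) = 3.3564 km/s.
Transfer-orbit speed at r₂: v_a = √[μ(2/r₂ − 1/a_t)] = 2.1079 km/s.
Second burn Δv₂ = |v₂ − v_a| = 1.2485 km/s.
Δv = Δv₁ + Δv₂ = 1.8089 + 1.2485 = 3.057 km/s.

Δv = 3.057 km/s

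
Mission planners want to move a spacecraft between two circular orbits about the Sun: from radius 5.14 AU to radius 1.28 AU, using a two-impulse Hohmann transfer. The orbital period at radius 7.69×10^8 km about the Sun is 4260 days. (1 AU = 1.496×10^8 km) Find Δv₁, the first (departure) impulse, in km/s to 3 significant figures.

Δv₁ = 4.84 km/s

From Kepler's third law T² = 4π²r³/μ at r = 7.69×10^8 km, T = 4260 days = 4260 × 86400 s = 3.68064×10^8 s: μ = 4π²r³/T² = 1.32523×10^11 km³/s².
In km: r₁ = 5.14 × 1.496×10^8 = 7.68944×10^8 km; r₂ = 1.28 × 1.496×10^8 = 1.91488×10^8 km.
The Hohmann ellipse has a_t = (r₁ + r₂)/2 = 4.80216×10^8 km.
Circular speed at r = 7.68944×10^8 km: v_c = √(μ/r) = 13.128 km/s.
Vis-viva on the transfer ellipse at r = 7.68944×10^8 km gives v_t = √[μ(2/r − 1/a_t)] = 8.2899 km/s.
Δv₁ = |v_t − v_c| = |8.2899 − 13.128| = 4.838 km/s.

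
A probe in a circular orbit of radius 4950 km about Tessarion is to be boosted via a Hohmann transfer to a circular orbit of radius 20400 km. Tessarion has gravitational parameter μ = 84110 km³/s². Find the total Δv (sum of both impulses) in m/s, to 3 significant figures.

Δv = 1870 m/s

Transfer-ellipse semi-major axis a_t = (r₁ + r₂)/2 = (4950 + 20400)/2 = 12675 km.
Circular speed at r₁: v₁ = √(μ/r₁) = √(84110/4950) = 4.1221 km/s.
Transfer-orbit speed at r₁ (v² = μ(2/r − 1/a)): v_p = √[μ(2/r₁ − 1/a_t)] = 5.2295 km/s.
First burn Δv₁ = |v_p − v₁| = 1.107 km/s.
At r₂, v₂ = √(μ/r₂) = 2.0305 km/s.
Transfer-orbit speed at r₂: v_a = √[μ(2/r₂ − 1/a_t)] = 1.2689 km/s.
Second burn Δv₂ = |v₂ − v_a| = 0.7616 km/s.
Total Δv = Δv₁ + Δv₂ = 1.869 km/s.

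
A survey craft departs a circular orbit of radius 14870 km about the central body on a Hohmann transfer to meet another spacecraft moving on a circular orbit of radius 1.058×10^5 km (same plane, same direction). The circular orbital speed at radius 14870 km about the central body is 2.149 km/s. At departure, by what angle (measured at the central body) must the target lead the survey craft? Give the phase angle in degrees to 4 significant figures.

φ = 102.5°

From the circular-orbit relation v² = μ/r at r = 14870 km: μ = v²r = (2.149)² × 14870 = 68672.6 km³/s².
The Hohmann ellipse has a_t = (r₁ + r₂)/2 = 60335 km.
The half-period of the transfer ellipse is t = π√(a_t³/μ) = 1.777×10^5 s.
The target's mean motion on its circular orbit is ω₂ = √(μ/r₂³) = 7.615×10^-6 rad/s.
Angle swept by the target during transfer: ω₂·t = 1.353 rad = 77.52°.
The survey craft traverses 180° on the transfer ellipse, so the target must lead by 180° − 77.52° = 102.5°.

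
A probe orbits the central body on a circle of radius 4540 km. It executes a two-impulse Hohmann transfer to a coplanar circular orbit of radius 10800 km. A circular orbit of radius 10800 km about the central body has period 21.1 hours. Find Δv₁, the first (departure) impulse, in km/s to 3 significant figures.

Δv₁ = 0.257 km/s

From Kepler's third law T² = 4π²r³/μ at r = 10800 km, T = 21.1 hours = 21.1 × 3600 s = 75960 s: μ = 4π²r³/T² = 8619.08 km³/s².
The Hohmann ellipse has a_t = (r₁ + r₂)/2 = 7670 km.
Circular speed at r = 4540 km: v_c = √(μ/r) = 1.3779 km/s.
Vis-viva on the transfer ellipse at r = 4540 km gives v_t = √[μ(2/r − 1/a_t)] = 1.6350 km/s.
Δv₁ = |v_t − v_c| = |1.6350 − 1.3779| = 0.2571 km/s.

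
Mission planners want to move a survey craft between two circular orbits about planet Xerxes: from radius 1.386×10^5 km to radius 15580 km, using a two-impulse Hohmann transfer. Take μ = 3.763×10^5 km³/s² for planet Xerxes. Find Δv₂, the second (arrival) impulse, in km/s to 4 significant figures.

Semi-major axis of the transfer orbit: a_t = (1.386×10^5 + 15580)/2 = 77090 km.
On the circular orbit at r = 15580 km, v_c = √(μ/r) = 4.915 km/s.
Vis-viva on the transfer ellipse at r = 15580 km gives v_t = √[μ(2/r − 1/a_t)] = 6.590 km/s.
Δv₂ = |v_t − v_c| = |6.590 − 4.915| = 1.675 km/s.

Δv₂ = 1.675 km/s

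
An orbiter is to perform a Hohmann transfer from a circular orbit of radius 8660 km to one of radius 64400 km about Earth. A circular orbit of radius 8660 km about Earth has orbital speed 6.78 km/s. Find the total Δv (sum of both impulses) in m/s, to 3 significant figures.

Δv = 3500 m/s

From the circular-orbit relation v² = μ/r at r = 8660 km: μ = v²r = (6.78)² × 8660 = 3.98086×10^5 km³/s².
The Hohmann ellipse has a_t = (r₁ + r₂)/2 = 36530 km.
Circular speed at r₁: v₁ = √(μ/r₁) = √(3.98086×10^5/8660) = 6.780 km/s.
On the transfer ellipse at r₁, v² = μ(2/r − 1/a) gives v_p = √[μ(2/r₁ − 1/a_t)] = 9.002 km/s.
First burn Δv₁ = |v_p − v₁| = 2.222 km/s.
Circular speed at r₂: v₂ = √(μ/r₂) = 2.4863 km/s.
Transfer-orbit speed at r₂: v_a = √[μ(2/r₂ − 1/a_t)] = 1.2105 km/s.
Second burn Δv₂ = |v₂ − v_a| = 1.276 km/s.
Total Δv = Δv₁ + Δv₂ = 3.498 km/s.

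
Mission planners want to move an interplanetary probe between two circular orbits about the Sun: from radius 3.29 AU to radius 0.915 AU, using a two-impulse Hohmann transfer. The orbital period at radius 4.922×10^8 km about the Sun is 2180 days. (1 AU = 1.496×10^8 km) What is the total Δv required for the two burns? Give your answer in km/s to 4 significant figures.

Δv = 13.40 km/s

From Kepler's third law T² = 4π²r³/μ at r = 4.922×10^8 km, T = 2180 days = 2180 × 86400 s = 1.88352×10^8 s: μ = 4π²r³/T² = 1.32692×10^11 km³/s².
In km: r₁ = 3.29 × 1.496×10^8 = 4.92184×10^8 km; r₂ = 0.915 × 1.496×10^8 = 1.36884×10^8 km.
Semi-major axis of the transfer orbit: a_t = (4.92184×10^8 + 1.36884×10^8)/2 = 3.14534×10^8 km.
At r₁ the circular-orbit speed is v₁ = √(μ/r₁) = 16.4194 km/s.
On the transfer ellipse at r₁, vis-viva equation gives v_a = √[μ(2/r₁ − 1/a_t)] = 10.8318 km/s.
First burn Δv₁ = |v_a − v₁| = 5.588 km/s.
At r₂, v₂ = √(μ/r₂) = 31.135 km/s.
Transfer-orbit speed at r₂: v_p = √[μ(2/r₂ − 1/a_t)] = 38.947 km/s.
Second burn Δv₂ = |v₂ − v_p| = 7.812 km/s.
Δv = Δv₁ + Δv₂ = 5.588 + 7.812 = 13.40 km/s.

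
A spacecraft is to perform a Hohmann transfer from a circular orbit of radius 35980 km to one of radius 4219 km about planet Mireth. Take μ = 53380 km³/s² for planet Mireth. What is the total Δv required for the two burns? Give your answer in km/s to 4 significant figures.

Semi-major axis of the transfer orbit: a_t = (35980 + 4219)/2 = 20099.5 km.
At r₁ the circular-orbit speed is v₁ = √(μ/r₁) = 1.218 km/s.
Transfer-orbit speed at r₁ (v² = μ(2/r − 1/a)): v_a = √[μ(2/r₁ − 1/a_t)] = 0.5580 km/s.
First burn Δv₁ = |v_a − v₁| = 0.6600 km/s.
At r₂, v₂ = √(μ/r₂) = 3.557 km/s.
Transfer-orbit speed at r₂: v_p = √[μ(2/r₂ − 1/a_t)] = 4.759 km/s.
Second burn Δv₂ = |v₂ − v_p| = 1.202 km/s.
Δv = Δv₁ + Δv₂ = 0.6600 + 1.202 = 1.862 km/s.

Δv = 1.862 km/s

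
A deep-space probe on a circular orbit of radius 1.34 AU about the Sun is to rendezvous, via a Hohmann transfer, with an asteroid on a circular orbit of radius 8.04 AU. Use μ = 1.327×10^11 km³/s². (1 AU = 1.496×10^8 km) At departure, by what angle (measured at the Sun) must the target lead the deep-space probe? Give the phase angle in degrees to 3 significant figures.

In km: r₁ = 1.34 × 1.496×10^8 = 2.00464×10^8 km; r₂ = 8.04 × 1.496×10^8 = 1.202784×10^9 km.
The Hohmann ellipse has a_t = (r₁ + r₂)/2 = 7.01624×10^8 km.
The half-period of the transfer ellipse is t = π√(a_t³/μ) = 1.6028×10^8 s.
Target angular speed ω₂ = √(μ/r₂³) = 8.7328×10^-9 rad/s.
Angle swept by the target during transfer: ω₂·t = 1.3997 rad = 80.20°.
The deep-space probe traverses 180° on the transfer ellipse, so the target must lead by 180° − 80.20° = 99.8°.

φ = 99.8°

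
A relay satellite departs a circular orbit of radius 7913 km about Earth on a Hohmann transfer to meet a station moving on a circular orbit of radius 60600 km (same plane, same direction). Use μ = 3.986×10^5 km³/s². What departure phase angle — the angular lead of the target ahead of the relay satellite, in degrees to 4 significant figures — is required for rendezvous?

φ = 103.5°

Transfer-ellipse semi-major axis a_t = (r₁ + r₂)/2 = (7913 + 60600)/2 = 34256.5 km.
Transfer time t = π√(a_t³/μ) = 31550 s.
The target's mean motion on its circular orbit is ω₂ = √(μ/r₂³) = 4.232×10^-5 rad/s.
Angle swept by the target during transfer: ω₂·t = 1.3352 rad = 76.50°.
Arrival is 180° from departure on the ellipse, so φ = 180° − 76.50° = 103.5°.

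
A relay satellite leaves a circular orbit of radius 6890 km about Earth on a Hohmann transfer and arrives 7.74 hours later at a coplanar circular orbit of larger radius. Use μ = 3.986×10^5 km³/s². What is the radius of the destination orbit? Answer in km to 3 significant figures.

Transfer time t = 7.74 hours = 27864 s, and t = π√(a_t³/μ).
So a_t = (μ t²/π²)^(1/3) = (3.986×10^5 × (27864)² / π²)^(1/3) = 31534 km.
Since a_t = (r₁ + r₂)/2, r₂ = 2a_t − r₁ = 2×31534 − 6890 = 56178 km.

r₂ = 56200 km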